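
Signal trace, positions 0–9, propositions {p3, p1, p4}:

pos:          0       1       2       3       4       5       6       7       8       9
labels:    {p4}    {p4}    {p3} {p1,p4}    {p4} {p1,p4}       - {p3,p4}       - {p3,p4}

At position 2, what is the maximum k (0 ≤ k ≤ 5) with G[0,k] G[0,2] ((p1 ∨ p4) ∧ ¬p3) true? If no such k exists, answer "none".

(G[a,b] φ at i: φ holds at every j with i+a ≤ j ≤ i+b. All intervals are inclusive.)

G[0,2] ((p1 ∨ p4) ∧ ¬p3) must hold from j=2 onward; find where it first fails.
  j=2: fails → no k works.

none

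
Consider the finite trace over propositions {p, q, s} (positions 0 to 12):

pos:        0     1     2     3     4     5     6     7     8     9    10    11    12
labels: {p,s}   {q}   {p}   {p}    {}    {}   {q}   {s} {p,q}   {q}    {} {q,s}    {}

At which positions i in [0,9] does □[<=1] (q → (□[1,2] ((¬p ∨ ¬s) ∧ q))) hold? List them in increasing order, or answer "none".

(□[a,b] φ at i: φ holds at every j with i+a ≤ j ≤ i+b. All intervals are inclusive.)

Evaluate at each i in [0,9]:
  i=0: ✗ (fails at j=1)
  i=1: ✗ (fails at j=1)
  i=2: ✓ (all of [2,3])
  i=3: ✓ (all of [3,4])
  i=4: ✓ (all of [4,5])
  i=5: ✗ (fails at j=6)
  i=6: ✗ (fails at j=6)
  i=7: ✗ (fails at j=8)
  i=8: ✗ (fails at j=8)
  i=9: ✗ (fails at j=9)

2, 3, 4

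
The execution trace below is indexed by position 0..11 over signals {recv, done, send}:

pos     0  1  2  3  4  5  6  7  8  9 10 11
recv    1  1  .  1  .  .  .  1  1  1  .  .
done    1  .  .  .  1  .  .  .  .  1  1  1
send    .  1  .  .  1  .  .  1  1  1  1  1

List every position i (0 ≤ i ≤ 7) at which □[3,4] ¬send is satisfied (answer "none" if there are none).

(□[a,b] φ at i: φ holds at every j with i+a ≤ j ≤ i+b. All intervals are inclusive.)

2

Evaluate at each i in [0,7]:
  i=0: ✗ (fails at j=4)
  i=1: ✗ (fails at j=4)
  i=2: ✓ (all of [5,6])
  i=3: ✗ (fails at j=7)
  i=4: ✗ (fails at j=7)
  i=5: ✗ (fails at j=8)
  i=6: ✗ (fails at j=9)
  i=7: ✗ (fails at j=10)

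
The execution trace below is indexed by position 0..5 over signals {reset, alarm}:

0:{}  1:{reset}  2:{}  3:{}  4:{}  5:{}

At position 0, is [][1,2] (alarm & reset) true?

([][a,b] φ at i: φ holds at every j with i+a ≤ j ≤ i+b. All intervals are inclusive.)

False

Check (alarm & reset) at every j in [1,2]:
  j=1: false
  j=2: false
Fails at j=1 → formula fails.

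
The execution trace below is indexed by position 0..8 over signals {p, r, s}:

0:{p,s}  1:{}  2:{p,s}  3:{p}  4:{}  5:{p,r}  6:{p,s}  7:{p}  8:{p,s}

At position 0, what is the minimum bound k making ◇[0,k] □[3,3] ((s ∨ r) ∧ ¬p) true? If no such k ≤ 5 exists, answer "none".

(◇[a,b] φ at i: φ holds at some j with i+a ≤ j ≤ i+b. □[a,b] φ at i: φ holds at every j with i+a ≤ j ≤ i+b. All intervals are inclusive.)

none

Scan j = 0,1,… for □[3,3] ((s ∨ r) ∧ ¬p):
  j=0: fails
  j=1: fails
  j=2: fails
  j=3: fails
  j=4: fails
  j=5: fails
No j in [0,5] satisfies it → none.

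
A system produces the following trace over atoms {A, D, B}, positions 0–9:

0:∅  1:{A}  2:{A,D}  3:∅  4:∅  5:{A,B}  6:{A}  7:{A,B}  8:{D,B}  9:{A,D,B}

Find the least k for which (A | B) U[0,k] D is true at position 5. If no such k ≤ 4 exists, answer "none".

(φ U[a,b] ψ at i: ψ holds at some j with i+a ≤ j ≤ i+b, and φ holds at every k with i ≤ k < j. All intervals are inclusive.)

Need earliest j ≥ 5 with D, and (A | B) at every k in [5,j-1].
  j=5: rhs fails.
  j=6: rhs fails.
  j=7: rhs fails.
  j=8: rhs holds; lhs holds on [5,7]. k = 3.

3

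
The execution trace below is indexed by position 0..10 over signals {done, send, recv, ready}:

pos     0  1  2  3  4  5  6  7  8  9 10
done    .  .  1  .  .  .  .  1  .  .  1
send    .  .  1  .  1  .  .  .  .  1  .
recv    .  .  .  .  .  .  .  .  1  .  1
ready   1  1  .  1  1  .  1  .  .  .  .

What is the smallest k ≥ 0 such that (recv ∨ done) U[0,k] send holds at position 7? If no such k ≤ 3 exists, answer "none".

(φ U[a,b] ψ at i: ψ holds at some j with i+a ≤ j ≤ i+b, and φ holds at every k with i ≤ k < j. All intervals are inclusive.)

Need earliest j ≥ 7 with send, and (recv ∨ done) at every k in [7,j-1].
  j=7: rhs fails.
  j=8: rhs fails.
  j=9: rhs holds; lhs holds on [7,8]. k = 2.

2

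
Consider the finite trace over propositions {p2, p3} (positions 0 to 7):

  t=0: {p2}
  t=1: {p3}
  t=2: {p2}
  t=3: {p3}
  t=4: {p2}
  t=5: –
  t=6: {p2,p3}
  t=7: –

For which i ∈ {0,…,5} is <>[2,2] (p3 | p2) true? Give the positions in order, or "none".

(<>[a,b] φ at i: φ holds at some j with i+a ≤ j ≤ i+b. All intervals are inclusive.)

0, 1, 2, 4

Evaluate at each i in [0,5]:
  i=0: ✓ (witness j=2)
  i=1: ✓ (witness j=3)
  i=2: ✓ (witness j=4)
  i=3: ✗ (none in [5,5])
  i=4: ✓ (witness j=6)
  i=5: ✗ (none in [7,7])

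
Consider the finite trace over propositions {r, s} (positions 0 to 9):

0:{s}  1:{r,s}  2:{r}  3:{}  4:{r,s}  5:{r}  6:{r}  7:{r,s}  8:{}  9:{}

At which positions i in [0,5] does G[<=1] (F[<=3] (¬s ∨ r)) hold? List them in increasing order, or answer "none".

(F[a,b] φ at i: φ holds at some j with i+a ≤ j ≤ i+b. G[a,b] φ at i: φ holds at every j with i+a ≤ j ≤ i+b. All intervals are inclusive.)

Evaluate at each i in [0,5]:
  i=0: ✓ (all of [0,1])
  i=1: ✓ (all of [1,2])
  i=2: ✓ (all of [2,3])
  i=3: ✓ (all of [3,4])
  i=4: ✓ (all of [4,5])
  i=5: ✓ (all of [5,6])

0, 1, 2, 3, 4, 5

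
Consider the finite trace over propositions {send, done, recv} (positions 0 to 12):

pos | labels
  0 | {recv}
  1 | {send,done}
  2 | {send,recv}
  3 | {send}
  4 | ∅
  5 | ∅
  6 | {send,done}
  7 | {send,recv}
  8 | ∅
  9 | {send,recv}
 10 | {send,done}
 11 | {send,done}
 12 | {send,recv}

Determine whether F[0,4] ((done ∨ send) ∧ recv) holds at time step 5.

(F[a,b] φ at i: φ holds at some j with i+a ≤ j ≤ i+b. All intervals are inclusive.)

True

Check ((done ∨ send) ∧ recv) at each j in [5,9]:
  j=5: false
  j=6: false
  j=7: true
  j=8: false
  j=9: true
Found at j=7 → formula holds.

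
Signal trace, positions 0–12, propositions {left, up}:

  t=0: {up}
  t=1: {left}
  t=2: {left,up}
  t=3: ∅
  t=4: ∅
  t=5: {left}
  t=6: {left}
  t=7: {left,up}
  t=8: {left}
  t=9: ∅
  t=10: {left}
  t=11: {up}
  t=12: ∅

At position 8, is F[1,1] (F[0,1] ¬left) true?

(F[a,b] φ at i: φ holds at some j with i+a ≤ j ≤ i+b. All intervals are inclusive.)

Check F[0,1] ¬left at each j in [9,9]:
  j=9: holds (witness at 9)
Found at j=9 → formula holds.

True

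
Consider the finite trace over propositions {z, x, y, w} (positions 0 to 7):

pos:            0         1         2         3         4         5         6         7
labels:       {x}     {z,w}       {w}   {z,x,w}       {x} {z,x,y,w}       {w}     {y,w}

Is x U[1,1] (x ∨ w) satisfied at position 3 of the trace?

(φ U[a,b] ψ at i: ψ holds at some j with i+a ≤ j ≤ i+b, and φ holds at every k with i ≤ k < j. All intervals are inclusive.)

Yes

Need some j in [4,4] with (x ∨ w), and x at every k in [3,j-1].
  j=4: (x ∨ w) holds; x holds at every k in [3,3] → satisfied.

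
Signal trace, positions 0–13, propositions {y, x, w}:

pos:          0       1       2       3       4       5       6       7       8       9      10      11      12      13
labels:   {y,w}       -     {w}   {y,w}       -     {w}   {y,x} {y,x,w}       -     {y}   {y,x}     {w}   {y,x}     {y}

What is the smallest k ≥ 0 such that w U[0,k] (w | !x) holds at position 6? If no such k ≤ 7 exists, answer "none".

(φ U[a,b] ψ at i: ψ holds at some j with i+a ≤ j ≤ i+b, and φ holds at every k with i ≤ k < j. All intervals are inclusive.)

Need earliest j ≥ 6 with (w | !x), and w at every k in [6,j-1].
  j=6: rhs fails.
  j=7: rhs holds but lhs fails at k=6.
  j=8: rhs holds but lhs fails at k=6.
  j=9: rhs holds but lhs fails at k=6.
  j=10: rhs fails.
  j=11: rhs holds but lhs fails at k=6.
  j=12: rhs fails.
  j=13: rhs holds but lhs fails at k=6.
No witness within the range → none.

none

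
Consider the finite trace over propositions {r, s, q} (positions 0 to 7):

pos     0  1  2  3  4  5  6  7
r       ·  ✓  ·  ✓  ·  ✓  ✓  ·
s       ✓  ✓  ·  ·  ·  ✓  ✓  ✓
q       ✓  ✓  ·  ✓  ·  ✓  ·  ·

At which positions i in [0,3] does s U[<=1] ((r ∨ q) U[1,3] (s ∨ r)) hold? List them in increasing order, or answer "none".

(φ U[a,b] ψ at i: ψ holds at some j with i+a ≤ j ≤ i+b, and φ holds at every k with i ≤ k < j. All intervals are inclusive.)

Evaluate at each i in [0,3]:
  i=0: ✓ (rhs at j=0)
  i=1: ✗ (no rhs in [1,2])
  i=2: ✗ (no rhs in [2,3])
  i=3: ✗ (no rhs in [3,4])

0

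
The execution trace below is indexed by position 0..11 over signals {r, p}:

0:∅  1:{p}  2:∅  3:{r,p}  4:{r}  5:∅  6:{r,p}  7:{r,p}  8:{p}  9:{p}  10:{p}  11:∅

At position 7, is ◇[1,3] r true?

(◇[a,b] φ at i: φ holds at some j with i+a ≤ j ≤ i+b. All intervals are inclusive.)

False

Check r at each j in [8,10]:
  j=8: false
  j=9: false
  j=10: false
No position in the window satisfies it → formula fails.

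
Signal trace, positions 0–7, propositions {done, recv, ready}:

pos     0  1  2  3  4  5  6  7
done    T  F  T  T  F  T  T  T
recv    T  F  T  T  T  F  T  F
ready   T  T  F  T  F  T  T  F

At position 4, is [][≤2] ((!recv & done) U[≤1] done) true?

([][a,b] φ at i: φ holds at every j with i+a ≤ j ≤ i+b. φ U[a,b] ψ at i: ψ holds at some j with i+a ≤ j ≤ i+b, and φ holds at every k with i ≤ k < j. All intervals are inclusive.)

No

Check ((!recv & done) U[≤1] done) at every j in [4,6]:
  j=4: fails
  j=5: holds
  j=6: holds
Fails at j=4 → formula fails.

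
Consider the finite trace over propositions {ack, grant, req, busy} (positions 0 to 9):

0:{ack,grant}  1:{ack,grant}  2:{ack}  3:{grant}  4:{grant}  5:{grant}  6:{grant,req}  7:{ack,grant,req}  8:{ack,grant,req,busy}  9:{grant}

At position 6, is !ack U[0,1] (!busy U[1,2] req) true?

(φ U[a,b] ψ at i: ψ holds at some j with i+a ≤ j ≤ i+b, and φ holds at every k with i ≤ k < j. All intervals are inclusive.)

True

Need some j in [6,7] with (!busy U[1,2] req), and !ack at every k in [6,j-1].
  j=6: (!busy U[1,2] req) holds; no prefix to check → satisfied.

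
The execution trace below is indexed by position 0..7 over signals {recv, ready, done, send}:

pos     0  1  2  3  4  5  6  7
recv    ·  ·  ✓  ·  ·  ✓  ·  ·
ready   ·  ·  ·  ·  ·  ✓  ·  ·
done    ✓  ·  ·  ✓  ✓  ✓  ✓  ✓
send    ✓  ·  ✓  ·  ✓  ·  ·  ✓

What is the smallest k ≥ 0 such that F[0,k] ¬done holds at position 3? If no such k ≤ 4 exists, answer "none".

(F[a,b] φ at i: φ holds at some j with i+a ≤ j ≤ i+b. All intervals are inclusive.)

Scan j = 3,4,… for ¬done:
  j=3: fails
  j=4: fails
  j=5: fails
  j=6: fails
  j=7: fails
No j in [3,7] satisfies it → none.

none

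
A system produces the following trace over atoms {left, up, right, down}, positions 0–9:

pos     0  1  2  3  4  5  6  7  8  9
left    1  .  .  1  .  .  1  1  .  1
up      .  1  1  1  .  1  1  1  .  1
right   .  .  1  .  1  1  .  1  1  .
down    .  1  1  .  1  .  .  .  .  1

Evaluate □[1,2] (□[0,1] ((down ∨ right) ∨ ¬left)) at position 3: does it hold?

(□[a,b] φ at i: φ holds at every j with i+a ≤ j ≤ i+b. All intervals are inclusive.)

Check □[0,1] ((down ∨ right) ∨ ¬left) at every j in [4,5]:
  j=4: holds on [4,5]
  j=5: fails at 6
Fails at j=5 → formula fails.

Does not hold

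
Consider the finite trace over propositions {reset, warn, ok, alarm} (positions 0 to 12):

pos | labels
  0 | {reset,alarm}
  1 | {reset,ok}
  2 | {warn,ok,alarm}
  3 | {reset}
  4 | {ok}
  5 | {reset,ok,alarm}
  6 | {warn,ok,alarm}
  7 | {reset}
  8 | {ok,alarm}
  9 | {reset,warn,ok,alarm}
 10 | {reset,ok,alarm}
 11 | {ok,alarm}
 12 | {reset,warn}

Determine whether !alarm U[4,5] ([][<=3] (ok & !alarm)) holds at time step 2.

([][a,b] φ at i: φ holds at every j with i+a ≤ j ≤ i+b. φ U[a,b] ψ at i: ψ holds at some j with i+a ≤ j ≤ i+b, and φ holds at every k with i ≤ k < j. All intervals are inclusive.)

Need some j in [6,7] with [][<=3] (ok & !alarm), and !alarm at every k in [2,j-1].
  j=6: [][<=3] (ok & !alarm) — fails at 6.
  j=7: [][<=3] (ok & !alarm) — fails at 7.
No j in the window works → until fails.

False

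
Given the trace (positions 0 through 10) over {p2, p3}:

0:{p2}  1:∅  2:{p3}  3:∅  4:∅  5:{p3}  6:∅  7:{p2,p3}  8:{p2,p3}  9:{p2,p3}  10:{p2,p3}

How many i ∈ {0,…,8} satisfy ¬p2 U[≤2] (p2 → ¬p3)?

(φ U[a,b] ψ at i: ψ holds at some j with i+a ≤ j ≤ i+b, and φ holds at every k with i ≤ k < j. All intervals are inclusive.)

7

Evaluate at each i in [0,8]:
  i=0: ✓ (rhs at j=0)
  i=1: ✓ (rhs at j=1)
  i=2: ✓ (rhs at j=2)
  i=3: ✓ (rhs at j=3)
  i=4: ✓ (rhs at j=4)
  i=5: ✓ (rhs at j=5)
  i=6: ✓ (rhs at j=6)
  i=7: ✗ (no rhs in [7,9])
  i=8: ✗ (no rhs in [8,10])
Positions where it holds: {0, 1, 2, 3, 4, 5, 6} → 7.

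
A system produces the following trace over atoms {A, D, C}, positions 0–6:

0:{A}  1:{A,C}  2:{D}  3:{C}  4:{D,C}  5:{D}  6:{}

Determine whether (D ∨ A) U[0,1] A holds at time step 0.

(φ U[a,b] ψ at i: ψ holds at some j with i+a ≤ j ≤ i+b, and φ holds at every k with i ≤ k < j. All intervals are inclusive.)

Yes

Need some j in [0,1] with A, and (D ∨ A) at every k in [0,j-1].
  j=0: A holds; no prefix to check → satisfied.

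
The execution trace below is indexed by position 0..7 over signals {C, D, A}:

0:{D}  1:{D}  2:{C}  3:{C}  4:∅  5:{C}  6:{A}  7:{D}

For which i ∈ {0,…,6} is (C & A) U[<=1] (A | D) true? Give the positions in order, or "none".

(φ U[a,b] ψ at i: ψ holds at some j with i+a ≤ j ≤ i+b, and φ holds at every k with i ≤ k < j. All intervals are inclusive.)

Evaluate at each i in [0,6]:
  i=0: ✓ (rhs at j=0)
  i=1: ✓ (rhs at j=1)
  i=2: ✗ (no rhs in [2,3])
  i=3: ✗ (no rhs in [3,4])
  i=4: ✗ (no rhs in [4,5])
  i=5: ✗ (lhs fails at k=5 before rhs at j=6)
  i=6: ✓ (rhs at j=6)

0, 1, 6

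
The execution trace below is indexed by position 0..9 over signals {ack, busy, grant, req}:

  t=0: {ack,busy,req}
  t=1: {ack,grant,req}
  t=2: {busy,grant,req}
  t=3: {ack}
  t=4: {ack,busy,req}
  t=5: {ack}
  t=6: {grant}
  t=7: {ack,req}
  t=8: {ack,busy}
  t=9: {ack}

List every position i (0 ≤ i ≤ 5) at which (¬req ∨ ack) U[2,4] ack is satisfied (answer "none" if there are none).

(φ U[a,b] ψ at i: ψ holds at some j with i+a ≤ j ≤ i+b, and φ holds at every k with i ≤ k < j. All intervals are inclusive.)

3, 4, 5

Evaluate at each i in [0,5]:
  i=0: ✗ (lhs fails at k=2 before rhs at j=3)
  i=1: ✗ (lhs fails at k=2 before rhs at j=3)
  i=2: ✗ (lhs fails at k=2 before rhs at j=4)
  i=3: ✓ (rhs at j=5; lhs holds on [3,4])
  i=4: ✓ (rhs at j=7; lhs holds on [4,6])
  i=5: ✓ (rhs at j=7; lhs holds on [5,6])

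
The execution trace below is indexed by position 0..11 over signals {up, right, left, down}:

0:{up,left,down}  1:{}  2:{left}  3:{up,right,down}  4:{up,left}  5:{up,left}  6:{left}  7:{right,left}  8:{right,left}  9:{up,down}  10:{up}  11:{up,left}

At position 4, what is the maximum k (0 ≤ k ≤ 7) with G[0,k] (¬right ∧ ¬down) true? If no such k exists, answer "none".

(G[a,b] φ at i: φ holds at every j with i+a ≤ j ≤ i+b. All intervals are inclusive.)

(¬right ∧ ¬down) must hold from j=4 onward; find where it first fails.
  j=4: holds
  j=5: holds
  j=6: holds
  j=7: fails
Holds on [4,6], so largest k = 2.

2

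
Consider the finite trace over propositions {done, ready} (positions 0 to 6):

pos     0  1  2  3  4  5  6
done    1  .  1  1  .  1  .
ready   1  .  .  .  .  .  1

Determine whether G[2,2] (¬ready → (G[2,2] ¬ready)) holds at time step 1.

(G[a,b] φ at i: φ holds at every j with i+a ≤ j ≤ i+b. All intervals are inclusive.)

Check (¬ready → (G[2,2] ¬ready)) at every j in [3,3]:
  j=3: antecedent true; consequent holds on [5,5] → ✓
All positions satisfy it → formula holds.

Yes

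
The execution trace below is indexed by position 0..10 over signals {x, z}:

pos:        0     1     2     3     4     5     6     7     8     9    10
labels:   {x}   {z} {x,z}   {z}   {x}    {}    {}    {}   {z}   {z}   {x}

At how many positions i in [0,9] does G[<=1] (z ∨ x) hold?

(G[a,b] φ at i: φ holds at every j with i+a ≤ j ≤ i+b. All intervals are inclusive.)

6

Evaluate at each i in [0,9]:
  i=0: ✓ (all of [0,1])
  i=1: ✓ (all of [1,2])
  i=2: ✓ (all of [2,3])
  i=3: ✓ (all of [3,4])
  i=4: ✗ (fails at j=5)
  i=5: ✗ (fails at j=5)
  i=6: ✗ (fails at j=6)
  i=7: ✗ (fails at j=7)
  i=8: ✓ (all of [8,9])
  i=9: ✓ (all of [9,10])
Positions where it holds: {0, 1, 2, 3, 8, 9} → 6.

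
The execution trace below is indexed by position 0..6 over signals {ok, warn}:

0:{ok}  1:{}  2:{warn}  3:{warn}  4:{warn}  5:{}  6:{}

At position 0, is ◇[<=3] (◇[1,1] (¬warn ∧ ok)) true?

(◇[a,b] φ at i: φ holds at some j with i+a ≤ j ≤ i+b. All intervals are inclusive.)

False

Check ◇[1,1] (¬warn ∧ ok) at each j in [0,3]:
  j=0: fails (none in [1,1])
  j=1: fails (none in [2,2])
  j=2: fails (none in [3,3])
  j=3: fails (none in [4,4])
No position in the window satisfies it → formula fails.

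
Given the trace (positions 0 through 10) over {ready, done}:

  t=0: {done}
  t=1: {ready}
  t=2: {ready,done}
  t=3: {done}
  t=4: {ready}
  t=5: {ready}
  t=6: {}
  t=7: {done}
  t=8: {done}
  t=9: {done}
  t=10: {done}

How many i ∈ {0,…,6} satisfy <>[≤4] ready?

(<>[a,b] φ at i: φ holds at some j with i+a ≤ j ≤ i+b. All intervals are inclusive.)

6

Evaluate at each i in [0,6]:
  i=0: ✓ (witness j=1)
  i=1: ✓ (witness j=1)
  i=2: ✓ (witness j=2)
  i=3: ✓ (witness j=4)
  i=4: ✓ (witness j=4)
  i=5: ✓ (witness j=5)
  i=6: ✗ (none in [6,10])
Positions where it holds: {0, 1, 2, 3, 4, 5} → 6.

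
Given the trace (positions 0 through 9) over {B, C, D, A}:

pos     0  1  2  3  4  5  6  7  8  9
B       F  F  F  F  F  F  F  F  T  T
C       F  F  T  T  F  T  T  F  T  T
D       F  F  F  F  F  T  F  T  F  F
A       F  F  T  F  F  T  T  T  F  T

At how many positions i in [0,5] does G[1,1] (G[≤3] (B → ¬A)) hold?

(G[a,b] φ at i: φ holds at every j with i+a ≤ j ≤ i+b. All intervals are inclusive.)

Evaluate at each i in [0,5]:
  i=0: ✓ (all of [1,1])
  i=1: ✓ (all of [2,2])
  i=2: ✓ (all of [3,3])
  i=3: ✓ (all of [4,4])
  i=4: ✓ (all of [5,5])
  i=5: ✗ (fails at j=6)
Positions where it holds: {0, 1, 2, 3, 4} → 5.

5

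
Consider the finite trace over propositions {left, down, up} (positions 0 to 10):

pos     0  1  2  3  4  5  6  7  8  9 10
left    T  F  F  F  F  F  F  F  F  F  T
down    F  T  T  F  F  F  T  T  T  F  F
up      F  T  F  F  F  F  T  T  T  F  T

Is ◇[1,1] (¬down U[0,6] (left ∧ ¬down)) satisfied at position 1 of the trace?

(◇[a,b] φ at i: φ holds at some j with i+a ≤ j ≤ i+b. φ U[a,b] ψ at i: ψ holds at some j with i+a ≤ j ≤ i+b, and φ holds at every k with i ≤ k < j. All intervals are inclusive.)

False

Check (¬down U[0,6] (left ∧ ¬down)) at each j in [2,2]:
  j=2: fails
No position in the window satisfies it → formula fails.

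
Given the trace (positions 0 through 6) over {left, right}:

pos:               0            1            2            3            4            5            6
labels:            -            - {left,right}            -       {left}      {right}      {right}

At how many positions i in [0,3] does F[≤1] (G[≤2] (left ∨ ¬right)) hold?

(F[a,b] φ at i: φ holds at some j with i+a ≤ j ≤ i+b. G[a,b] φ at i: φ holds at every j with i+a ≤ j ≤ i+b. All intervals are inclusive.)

Evaluate at each i in [0,3]:
  i=0: ✓ (witness j=0)
  i=1: ✓ (witness j=1)
  i=2: ✓ (witness j=2)
  i=3: ✗ (none in [3,4])
Positions where it holds: {0, 1, 2} → 3.

3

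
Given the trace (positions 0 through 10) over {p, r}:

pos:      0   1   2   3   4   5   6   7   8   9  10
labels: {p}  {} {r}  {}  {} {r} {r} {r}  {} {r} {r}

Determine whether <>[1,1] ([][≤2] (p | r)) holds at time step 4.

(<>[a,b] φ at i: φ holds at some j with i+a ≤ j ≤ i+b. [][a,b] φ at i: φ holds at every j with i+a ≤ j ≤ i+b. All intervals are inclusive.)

Check [][≤2] (p | r) at each j in [5,5]:
  j=5: holds on [5,7]
Found at j=5 → formula holds.

Yes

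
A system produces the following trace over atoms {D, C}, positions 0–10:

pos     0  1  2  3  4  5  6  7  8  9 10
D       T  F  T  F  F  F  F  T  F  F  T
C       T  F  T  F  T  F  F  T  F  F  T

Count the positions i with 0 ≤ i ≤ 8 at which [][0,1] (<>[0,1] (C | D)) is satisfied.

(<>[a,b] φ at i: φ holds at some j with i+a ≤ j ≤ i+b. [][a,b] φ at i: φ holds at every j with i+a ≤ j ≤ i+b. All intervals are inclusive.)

Evaluate at each i in [0,8]:
  i=0: ✓ (all of [0,1])
  i=1: ✓ (all of [1,2])
  i=2: ✓ (all of [2,3])
  i=3: ✓ (all of [3,4])
  i=4: ✗ (fails at j=5)
  i=5: ✗ (fails at j=5)
  i=6: ✓ (all of [6,7])
  i=7: ✗ (fails at j=8)
  i=8: ✗ (fails at j=8)
Positions where it holds: {0, 1, 2, 3, 6} → 5.

5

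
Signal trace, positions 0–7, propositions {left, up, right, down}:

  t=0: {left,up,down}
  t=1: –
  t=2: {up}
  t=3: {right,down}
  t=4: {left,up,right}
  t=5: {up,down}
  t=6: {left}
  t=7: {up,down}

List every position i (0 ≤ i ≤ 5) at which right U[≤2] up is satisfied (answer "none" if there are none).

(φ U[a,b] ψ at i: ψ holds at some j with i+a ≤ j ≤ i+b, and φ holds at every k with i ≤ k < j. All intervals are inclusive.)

0, 2, 3, 4, 5

Evaluate at each i in [0,5]:
  i=0: ✓ (rhs at j=0)
  i=1: ✗ (lhs fails at k=1 before rhs at j=2)
  i=2: ✓ (rhs at j=2)
  i=3: ✓ (rhs at j=4; lhs holds on [3,3])
  i=4: ✓ (rhs at j=4)
  i=5: ✓ (rhs at j=5)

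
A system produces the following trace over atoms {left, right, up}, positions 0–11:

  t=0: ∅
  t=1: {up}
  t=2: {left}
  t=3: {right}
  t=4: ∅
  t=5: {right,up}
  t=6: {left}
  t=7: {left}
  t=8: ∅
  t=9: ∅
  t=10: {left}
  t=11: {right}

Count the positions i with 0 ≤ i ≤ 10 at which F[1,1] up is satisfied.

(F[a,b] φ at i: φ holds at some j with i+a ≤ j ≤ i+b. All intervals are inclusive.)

2

Evaluate at each i in [0,10]:
  i=0: ✓ (witness j=1)
  i=1: ✗ (none in [2,2])
  i=2: ✗ (none in [3,3])
  i=3: ✗ (none in [4,4])
  i=4: ✓ (witness j=5)
  i=5: ✗ (none in [6,6])
  i=6: ✗ (none in [7,7])
  i=7: ✗ (none in [8,8])
  i=8: ✗ (none in [9,9])
  i=9: ✗ (none in [10,10])
  i=10: ✗ (none in [11,11])
Positions where it holds: {0, 4} → 2.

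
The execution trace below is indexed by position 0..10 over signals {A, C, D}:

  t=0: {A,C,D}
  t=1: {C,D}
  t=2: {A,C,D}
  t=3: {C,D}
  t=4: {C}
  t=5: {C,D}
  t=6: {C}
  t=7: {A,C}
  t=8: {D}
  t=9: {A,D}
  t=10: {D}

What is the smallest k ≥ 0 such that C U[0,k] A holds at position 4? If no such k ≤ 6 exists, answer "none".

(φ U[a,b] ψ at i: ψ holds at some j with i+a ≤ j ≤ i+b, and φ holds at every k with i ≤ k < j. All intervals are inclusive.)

Need earliest j ≥ 4 with A, and C at every k in [4,j-1].
  j=4: rhs fails.
  j=5: rhs fails.
  j=6: rhs fails.
  j=7: rhs holds; lhs holds on [4,6]. k = 3.

3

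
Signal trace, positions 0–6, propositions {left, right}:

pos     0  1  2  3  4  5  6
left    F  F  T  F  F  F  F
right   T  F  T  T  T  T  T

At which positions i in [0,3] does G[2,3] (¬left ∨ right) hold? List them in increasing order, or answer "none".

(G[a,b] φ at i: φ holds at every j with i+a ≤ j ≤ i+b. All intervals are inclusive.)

Evaluate at each i in [0,3]:
  i=0: ✓ (all of [2,3])
  i=1: ✓ (all of [3,4])
  i=2: ✓ (all of [4,5])
  i=3: ✓ (all of [5,6])

0, 1, 2, 3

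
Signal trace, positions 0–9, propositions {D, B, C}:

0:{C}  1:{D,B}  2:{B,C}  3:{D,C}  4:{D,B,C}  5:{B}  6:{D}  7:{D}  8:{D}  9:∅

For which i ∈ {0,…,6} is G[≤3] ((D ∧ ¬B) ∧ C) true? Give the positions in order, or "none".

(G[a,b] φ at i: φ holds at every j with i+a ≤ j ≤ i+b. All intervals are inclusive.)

none

Evaluate at each i in [0,6]:
  i=0: ✗ (fails at j=0)
  i=1: ✗ (fails at j=1)
  i=2: ✗ (fails at j=2)
  i=3: ✗ (fails at j=4)
  i=4: ✗ (fails at j=4)
  i=5: ✗ (fails at j=5)
  i=6: ✗ (fails at j=6)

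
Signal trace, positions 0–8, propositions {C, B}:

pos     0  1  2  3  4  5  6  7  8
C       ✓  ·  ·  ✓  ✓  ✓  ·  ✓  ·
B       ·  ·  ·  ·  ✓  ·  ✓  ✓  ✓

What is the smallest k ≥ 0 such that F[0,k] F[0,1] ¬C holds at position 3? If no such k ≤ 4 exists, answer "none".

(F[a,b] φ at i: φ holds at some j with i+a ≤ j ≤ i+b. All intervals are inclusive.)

2

Scan j = 3,4,… for F[0,1] ¬C:
  j=3: fails
  j=4: fails
  j=5: holds
First hit at j=5, so smallest k = 5-3 = 2.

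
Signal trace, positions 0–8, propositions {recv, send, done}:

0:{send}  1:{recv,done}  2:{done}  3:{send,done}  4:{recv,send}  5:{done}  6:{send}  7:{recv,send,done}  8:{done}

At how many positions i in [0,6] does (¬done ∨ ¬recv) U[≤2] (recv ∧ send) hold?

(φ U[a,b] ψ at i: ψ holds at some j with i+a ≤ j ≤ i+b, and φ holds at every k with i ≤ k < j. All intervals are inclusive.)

Evaluate at each i in [0,6]:
  i=0: ✗ (no rhs in [0,2])
  i=1: ✗ (no rhs in [1,3])
  i=2: ✓ (rhs at j=4; lhs holds on [2,3])
  i=3: ✓ (rhs at j=4; lhs holds on [3,3])
  i=4: ✓ (rhs at j=4)
  i=5: ✓ (rhs at j=7; lhs holds on [5,6])
  i=6: ✓ (rhs at j=7; lhs holds on [6,6])
Positions where it holds: {2, 3, 4, 5, 6} → 5.

5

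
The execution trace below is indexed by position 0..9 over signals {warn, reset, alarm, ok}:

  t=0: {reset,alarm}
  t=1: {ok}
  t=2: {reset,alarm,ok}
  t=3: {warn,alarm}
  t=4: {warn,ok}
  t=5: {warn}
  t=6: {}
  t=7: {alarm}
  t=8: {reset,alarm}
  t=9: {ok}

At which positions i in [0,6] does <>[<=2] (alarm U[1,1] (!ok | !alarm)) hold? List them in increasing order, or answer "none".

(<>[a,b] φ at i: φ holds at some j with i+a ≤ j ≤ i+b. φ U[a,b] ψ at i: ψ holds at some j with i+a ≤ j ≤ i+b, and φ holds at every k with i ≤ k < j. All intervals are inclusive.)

Evaluate at each i in [0,6]:
  i=0: ✓ (witness j=0)
  i=1: ✓ (witness j=2)
  i=2: ✓ (witness j=2)
  i=3: ✓ (witness j=3)
  i=4: ✗ (none in [4,6])
  i=5: ✓ (witness j=7)
  i=6: ✓ (witness j=7)

0, 1, 2, 3, 5, 6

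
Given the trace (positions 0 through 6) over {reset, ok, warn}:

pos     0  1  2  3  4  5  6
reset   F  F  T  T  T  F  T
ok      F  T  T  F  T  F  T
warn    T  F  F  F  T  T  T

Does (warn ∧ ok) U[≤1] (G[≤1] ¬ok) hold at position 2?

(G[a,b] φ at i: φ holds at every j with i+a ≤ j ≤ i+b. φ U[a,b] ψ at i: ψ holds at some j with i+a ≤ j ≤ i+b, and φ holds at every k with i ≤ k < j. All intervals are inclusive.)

Does not hold

Need some j in [2,3] with G[≤1] ¬ok, and (warn ∧ ok) at every k in [2,j-1].
  j=2: G[≤1] ¬ok — fails at 2.
  j=3: G[≤1] ¬ok — fails at 4.
No j in the window works → until fails.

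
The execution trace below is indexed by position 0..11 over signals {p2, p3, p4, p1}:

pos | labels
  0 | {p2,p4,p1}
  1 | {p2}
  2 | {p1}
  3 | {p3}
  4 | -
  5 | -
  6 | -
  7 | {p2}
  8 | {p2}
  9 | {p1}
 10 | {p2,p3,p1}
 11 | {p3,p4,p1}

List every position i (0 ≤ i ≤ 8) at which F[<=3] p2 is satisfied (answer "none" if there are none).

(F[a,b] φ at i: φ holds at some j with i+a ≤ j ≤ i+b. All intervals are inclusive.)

Evaluate at each i in [0,8]:
  i=0: ✓ (witness j=0)
  i=1: ✓ (witness j=1)
  i=2: ✗ (none in [2,5])
  i=3: ✗ (none in [3,6])
  i=4: ✓ (witness j=7)
  i=5: ✓ (witness j=7)
  i=6: ✓ (witness j=7)
  i=7: ✓ (witness j=7)
  i=8: ✓ (witness j=8)

0, 1, 4, 5, 6, 7, 8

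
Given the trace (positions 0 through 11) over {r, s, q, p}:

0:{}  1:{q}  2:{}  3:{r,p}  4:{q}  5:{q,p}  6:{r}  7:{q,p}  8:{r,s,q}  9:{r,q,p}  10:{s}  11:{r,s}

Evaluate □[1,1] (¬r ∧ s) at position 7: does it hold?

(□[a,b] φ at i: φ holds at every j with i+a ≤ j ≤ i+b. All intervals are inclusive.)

Does not hold

Check (¬r ∧ s) at every j in [8,8]:
  j=8: false
Fails at j=8 → formula fails.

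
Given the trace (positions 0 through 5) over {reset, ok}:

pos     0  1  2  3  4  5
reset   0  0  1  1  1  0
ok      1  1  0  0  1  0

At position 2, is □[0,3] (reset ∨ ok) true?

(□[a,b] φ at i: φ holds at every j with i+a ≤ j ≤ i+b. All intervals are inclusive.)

False

Check (reset ∨ ok) at every j in [2,5]:
  j=2: true
  j=3: true
  j=4: true
  j=5: false
Fails at j=5 → formula fails.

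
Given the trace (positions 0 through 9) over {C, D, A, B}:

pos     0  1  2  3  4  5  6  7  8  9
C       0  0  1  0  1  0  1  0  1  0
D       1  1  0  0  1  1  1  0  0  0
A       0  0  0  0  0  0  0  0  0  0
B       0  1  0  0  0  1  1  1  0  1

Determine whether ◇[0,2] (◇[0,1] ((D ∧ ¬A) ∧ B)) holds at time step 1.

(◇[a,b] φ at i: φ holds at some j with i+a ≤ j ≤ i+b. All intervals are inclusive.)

Check ◇[0,1] ((D ∧ ¬A) ∧ B) at each j in [1,3]:
  j=1: holds (witness at 1)
  j=2: fails (none in [2,3])
  j=3: fails (none in [3,4])
Found at j=1 → formula holds.

Yes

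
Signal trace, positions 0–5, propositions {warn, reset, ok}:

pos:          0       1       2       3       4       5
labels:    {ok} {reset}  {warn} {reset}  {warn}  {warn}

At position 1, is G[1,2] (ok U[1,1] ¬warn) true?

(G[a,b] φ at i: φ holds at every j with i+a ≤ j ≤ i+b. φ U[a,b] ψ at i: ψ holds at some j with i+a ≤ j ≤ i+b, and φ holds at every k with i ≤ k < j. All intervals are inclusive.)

No

Check (ok U[1,1] ¬warn) at every j in [2,3]:
  j=2: fails
  j=3: fails
Fails at j=2 → formula fails.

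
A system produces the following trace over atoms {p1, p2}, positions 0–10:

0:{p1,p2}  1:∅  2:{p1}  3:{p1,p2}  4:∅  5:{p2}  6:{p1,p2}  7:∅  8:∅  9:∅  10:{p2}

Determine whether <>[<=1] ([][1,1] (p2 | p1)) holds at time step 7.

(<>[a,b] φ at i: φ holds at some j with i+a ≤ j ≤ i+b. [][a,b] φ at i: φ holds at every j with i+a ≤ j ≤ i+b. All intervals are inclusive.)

Check [][1,1] (p2 | p1) at each j in [7,8]:
  j=7: fails at 8
  j=8: fails at 9
No position in the window satisfies it → formula fails.

Does not hold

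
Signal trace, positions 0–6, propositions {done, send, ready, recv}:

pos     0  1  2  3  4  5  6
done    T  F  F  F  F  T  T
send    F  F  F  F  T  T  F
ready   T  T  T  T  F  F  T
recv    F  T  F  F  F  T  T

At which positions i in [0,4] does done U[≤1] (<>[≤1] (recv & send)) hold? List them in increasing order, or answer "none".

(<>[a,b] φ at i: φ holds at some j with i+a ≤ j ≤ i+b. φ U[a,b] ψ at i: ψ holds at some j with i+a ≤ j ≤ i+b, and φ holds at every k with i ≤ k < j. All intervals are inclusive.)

4

Evaluate at each i in [0,4]:
  i=0: ✗ (no rhs in [0,1])
  i=1: ✗ (no rhs in [1,2])
  i=2: ✗ (no rhs in [2,3])
  i=3: ✗ (lhs fails at k=3 before rhs at j=4)
  i=4: ✓ (rhs at j=4)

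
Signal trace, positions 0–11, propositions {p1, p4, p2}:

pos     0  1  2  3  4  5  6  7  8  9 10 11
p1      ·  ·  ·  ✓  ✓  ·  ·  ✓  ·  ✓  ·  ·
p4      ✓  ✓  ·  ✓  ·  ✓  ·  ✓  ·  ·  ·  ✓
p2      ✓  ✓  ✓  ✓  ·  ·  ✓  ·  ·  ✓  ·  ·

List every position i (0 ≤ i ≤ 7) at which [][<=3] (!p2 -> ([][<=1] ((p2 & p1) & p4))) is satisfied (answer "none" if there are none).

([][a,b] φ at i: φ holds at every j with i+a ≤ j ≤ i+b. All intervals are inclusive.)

0

Evaluate at each i in [0,7]:
  i=0: ✓ (all of [0,3])
  i=1: ✗ (fails at j=4)
  i=2: ✗ (fails at j=4)
  i=3: ✗ (fails at j=4)
  i=4: ✗ (fails at j=4)
  i=5: ✗ (fails at j=5)
  i=6: ✗ (fails at j=7)
  i=7: ✗ (fails at j=7)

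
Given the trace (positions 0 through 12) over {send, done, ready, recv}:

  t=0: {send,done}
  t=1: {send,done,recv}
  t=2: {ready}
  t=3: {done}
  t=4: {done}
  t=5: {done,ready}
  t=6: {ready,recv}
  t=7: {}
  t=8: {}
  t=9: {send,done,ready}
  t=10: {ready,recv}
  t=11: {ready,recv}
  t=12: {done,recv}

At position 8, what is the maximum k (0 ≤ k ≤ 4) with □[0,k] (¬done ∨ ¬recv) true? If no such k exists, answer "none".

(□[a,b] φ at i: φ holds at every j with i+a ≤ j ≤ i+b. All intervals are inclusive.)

(¬done ∨ ¬recv) must hold from j=8 onward; find where it first fails.
  j=8: holds
  j=9: holds
  j=10: holds
  j=11: holds
  j=12: fails
Holds on [8,11], so largest k = 3.

3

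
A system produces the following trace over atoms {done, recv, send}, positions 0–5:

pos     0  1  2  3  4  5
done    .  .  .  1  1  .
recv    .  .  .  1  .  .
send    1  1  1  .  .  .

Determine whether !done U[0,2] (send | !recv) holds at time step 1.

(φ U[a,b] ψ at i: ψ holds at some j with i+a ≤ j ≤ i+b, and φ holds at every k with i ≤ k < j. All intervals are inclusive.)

Need some j in [1,3] with (send | !recv), and !done at every k in [1,j-1].
  j=1: (send | !recv) holds; no prefix to check → satisfied.

Holds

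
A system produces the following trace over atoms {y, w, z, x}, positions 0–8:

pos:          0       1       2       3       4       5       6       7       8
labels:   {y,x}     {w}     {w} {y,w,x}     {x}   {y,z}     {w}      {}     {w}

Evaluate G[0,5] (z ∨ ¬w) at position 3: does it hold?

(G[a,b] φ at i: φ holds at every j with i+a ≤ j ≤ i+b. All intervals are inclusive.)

Does not hold

Check (z ∨ ¬w) at every j in [3,8]:
  j=3: false
  j=4: true
  j=5: true
  j=6: false
  j=7: true
  j=8: false
Fails at j=3 → formula fails.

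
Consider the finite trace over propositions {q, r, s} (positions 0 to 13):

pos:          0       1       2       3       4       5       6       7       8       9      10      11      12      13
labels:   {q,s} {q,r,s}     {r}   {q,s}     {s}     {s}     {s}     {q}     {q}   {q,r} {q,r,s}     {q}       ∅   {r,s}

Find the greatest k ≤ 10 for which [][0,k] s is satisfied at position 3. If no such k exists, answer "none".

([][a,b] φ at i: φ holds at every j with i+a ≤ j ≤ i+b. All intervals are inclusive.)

s must hold from j=3 onward; find where it first fails.
  j=3: holds
  j=4: holds
  j=5: holds
  j=6: holds
  j=7: fails
Holds on [3,6], so largest k = 3.

3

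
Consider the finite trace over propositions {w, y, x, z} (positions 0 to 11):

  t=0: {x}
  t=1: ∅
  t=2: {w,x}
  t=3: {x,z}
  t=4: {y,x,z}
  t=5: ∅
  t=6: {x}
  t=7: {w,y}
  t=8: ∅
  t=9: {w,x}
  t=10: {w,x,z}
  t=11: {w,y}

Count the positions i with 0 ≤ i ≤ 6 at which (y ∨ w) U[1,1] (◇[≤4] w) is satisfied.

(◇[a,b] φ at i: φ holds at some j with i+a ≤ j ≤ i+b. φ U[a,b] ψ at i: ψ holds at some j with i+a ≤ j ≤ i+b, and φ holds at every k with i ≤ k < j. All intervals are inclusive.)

2

Evaluate at each i in [0,6]:
  i=0: ✗ (lhs fails at k=0 before rhs at j=1)
  i=1: ✗ (lhs fails at k=1 before rhs at j=2)
  i=2: ✓ (rhs at j=3; lhs holds on [2,2])
  i=3: ✗ (lhs fails at k=3 before rhs at j=4)
  i=4: ✓ (rhs at j=5; lhs holds on [4,4])
  i=5: ✗ (lhs fails at k=5 before rhs at j=6)
  i=6: ✗ (lhs fails at k=6 before rhs at j=7)
Positions where it holds: {2, 4} → 2.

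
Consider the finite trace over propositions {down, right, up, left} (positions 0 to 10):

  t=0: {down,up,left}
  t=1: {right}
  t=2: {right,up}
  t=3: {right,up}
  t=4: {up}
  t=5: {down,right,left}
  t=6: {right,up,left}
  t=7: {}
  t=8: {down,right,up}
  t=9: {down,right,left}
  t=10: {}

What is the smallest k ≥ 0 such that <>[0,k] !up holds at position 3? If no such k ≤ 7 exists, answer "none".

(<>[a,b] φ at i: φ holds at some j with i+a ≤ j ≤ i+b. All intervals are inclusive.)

Scan j = 3,4,… for !up:
  j=3: fails
  j=4: fails
  j=5: holds
First hit at j=5, so smallest k = 5-3 = 2.

2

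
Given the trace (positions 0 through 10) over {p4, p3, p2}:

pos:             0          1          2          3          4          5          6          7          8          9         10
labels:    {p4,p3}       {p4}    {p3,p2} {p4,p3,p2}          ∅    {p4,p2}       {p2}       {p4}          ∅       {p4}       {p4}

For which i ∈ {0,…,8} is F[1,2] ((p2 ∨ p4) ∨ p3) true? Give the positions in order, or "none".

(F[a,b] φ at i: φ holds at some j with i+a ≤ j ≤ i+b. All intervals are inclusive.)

0, 1, 2, 3, 4, 5, 6, 7, 8

Evaluate at each i in [0,8]:
  i=0: ✓ (witness j=1)
  i=1: ✓ (witness j=2)
  i=2: ✓ (witness j=3)
  i=3: ✓ (witness j=5)
  i=4: ✓ (witness j=5)
  i=5: ✓ (witness j=6)
  i=6: ✓ (witness j=7)
  i=7: ✓ (witness j=9)
  i=8: ✓ (witness j=9)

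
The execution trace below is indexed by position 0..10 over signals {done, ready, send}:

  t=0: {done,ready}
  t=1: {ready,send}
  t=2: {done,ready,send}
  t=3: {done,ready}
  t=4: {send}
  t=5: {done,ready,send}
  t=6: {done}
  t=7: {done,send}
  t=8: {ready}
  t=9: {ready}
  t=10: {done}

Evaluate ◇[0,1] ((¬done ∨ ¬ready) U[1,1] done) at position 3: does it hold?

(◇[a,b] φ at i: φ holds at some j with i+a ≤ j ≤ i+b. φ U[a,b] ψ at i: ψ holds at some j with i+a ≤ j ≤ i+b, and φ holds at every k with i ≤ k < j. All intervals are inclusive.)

Check ((¬done ∨ ¬ready) U[1,1] done) at each j in [3,4]:
  j=3: fails
  j=4: holds
Found at j=4 → formula holds.

Yes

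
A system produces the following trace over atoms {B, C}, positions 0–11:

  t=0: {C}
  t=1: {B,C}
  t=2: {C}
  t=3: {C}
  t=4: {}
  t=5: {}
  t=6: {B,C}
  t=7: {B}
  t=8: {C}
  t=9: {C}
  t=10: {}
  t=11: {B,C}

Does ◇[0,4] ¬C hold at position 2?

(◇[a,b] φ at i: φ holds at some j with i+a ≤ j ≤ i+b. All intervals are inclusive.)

True

Check ¬C at each j in [2,6]:
  j=2: false
  j=3: false
  j=4: true
  j=5: true
  j=6: false
Found at j=4 → formula holds.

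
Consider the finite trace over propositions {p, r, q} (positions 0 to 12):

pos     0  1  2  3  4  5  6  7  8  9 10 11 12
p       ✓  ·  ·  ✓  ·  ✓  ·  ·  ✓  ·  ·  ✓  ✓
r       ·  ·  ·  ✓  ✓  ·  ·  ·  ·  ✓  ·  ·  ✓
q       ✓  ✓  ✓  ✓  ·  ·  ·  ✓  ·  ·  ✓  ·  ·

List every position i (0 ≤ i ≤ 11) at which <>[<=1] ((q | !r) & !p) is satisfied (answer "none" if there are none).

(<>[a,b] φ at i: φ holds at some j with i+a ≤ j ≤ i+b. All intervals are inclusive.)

Evaluate at each i in [0,11]:
  i=0: ✓ (witness j=1)
  i=1: ✓ (witness j=1)
  i=2: ✓ (witness j=2)
  i=3: ✗ (none in [3,4])
  i=4: ✗ (none in [4,5])
  i=5: ✓ (witness j=6)
  i=6: ✓ (witness j=6)
  i=7: ✓ (witness j=7)
  i=8: ✗ (none in [8,9])
  i=9: ✓ (witness j=10)
  i=10: ✓ (witness j=10)
  i=11: ✗ (none in [11,12])

0, 1, 2, 5, 6, 7, 9, 10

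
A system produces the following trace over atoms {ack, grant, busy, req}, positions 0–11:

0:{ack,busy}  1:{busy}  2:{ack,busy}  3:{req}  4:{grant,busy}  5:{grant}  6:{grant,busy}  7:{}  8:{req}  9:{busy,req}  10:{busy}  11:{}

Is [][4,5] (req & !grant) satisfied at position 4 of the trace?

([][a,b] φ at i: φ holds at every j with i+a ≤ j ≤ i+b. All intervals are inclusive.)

Check (req & !grant) at every j in [8,9]:
  j=8: true
  j=9: true
All positions satisfy it → formula holds.

True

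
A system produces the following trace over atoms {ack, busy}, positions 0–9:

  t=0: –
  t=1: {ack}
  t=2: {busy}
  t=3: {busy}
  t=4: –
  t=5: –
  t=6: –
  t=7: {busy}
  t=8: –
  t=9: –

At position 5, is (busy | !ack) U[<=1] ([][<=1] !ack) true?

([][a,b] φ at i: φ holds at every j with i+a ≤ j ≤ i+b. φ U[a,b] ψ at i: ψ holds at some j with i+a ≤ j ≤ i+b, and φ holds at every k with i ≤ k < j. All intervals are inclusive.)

Need some j in [5,6] with [][<=1] !ack, and (busy | !ack) at every k in [5,j-1].
  j=5: [][<=1] !ack holds; no prefix to check → satisfied.

Holds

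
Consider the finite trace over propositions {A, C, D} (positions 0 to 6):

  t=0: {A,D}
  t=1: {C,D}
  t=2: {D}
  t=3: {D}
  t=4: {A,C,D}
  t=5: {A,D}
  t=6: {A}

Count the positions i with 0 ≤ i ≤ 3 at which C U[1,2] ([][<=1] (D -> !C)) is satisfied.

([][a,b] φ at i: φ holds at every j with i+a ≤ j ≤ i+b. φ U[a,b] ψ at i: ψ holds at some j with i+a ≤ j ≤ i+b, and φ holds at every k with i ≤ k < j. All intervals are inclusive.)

Evaluate at each i in [0,3]:
  i=0: ✗ (lhs fails at k=0 before rhs at j=2)
  i=1: ✓ (rhs at j=2; lhs holds on [1,1])
  i=2: ✗ (no rhs in [3,4])
  i=3: ✗ (lhs fails at k=3 before rhs at j=5)
Positions where it holds: {1} → 1.

1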